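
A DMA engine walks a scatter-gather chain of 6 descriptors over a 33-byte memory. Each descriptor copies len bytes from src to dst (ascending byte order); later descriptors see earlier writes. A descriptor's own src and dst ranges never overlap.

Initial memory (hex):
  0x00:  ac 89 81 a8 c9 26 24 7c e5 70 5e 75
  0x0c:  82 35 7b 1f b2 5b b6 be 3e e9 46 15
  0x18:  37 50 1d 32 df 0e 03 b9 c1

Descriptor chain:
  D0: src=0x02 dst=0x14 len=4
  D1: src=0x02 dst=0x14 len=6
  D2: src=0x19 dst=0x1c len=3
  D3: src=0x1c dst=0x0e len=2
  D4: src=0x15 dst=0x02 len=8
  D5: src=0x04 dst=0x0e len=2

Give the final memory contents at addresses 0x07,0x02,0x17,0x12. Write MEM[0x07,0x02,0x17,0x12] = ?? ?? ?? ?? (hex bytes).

MEM[0x07,0x02,0x17,0x12] = 1d a8 26 b6

D0: mem[0x14..0x17] <- [81 a8 c9 26]
D1: mem[0x14..0x19] <- [81 a8 c9 26 24 7c]
D2: mem[0x1c..0x1e] <- [7c 1d 32]
D3: mem[0x0e..0x0f] <- [7c 1d]
D4: mem[0x02..0x09] <- [a8 c9 26 24 7c 1d 32 7c]
D5: mem[0x0e..0x0f] <- [26 24]
query mem[0x07]=0x1d, mem[0x02]=0xa8, mem[0x17]=0x26, mem[0x12]=0xb6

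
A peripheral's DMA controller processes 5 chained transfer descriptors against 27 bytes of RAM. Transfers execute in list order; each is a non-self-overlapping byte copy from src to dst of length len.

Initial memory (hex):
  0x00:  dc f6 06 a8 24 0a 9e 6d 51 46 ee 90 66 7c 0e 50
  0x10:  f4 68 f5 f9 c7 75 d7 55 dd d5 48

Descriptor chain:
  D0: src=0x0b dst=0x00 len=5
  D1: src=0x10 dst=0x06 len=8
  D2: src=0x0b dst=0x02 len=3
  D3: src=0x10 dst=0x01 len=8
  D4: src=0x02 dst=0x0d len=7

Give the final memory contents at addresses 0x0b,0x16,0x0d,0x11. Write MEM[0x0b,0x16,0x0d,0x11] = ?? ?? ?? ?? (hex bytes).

D0: mem[0x00..0x04] <- [90 66 7c 0e 50]
D1: mem[0x06..0x0d] <- [f4 68 f5 f9 c7 75 d7 55]
D2: mem[0x02..0x04] <- [75 d7 55]
D3: mem[0x01..0x08] <- [f4 68 f5 f9 c7 75 d7 55]
D4: mem[0x0d..0x13] <- [68 f5 f9 c7 75 d7 55]
query mem[0x0b]=0x75, mem[0x16]=0xd7, mem[0x0d]=0x68, mem[0x11]=0x75

MEM[0x0b,0x16,0x0d,0x11] = 75 d7 68 75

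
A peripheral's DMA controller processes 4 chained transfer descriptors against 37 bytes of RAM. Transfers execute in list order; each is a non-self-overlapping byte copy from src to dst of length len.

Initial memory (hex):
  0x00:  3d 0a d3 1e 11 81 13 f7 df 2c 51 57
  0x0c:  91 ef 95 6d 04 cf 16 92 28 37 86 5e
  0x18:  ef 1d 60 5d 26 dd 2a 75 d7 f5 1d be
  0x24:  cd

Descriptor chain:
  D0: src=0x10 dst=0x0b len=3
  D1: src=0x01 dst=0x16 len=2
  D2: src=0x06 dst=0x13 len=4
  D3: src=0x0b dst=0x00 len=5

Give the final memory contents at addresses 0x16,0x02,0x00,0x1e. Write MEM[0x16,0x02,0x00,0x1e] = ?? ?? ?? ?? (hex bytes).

#0 dst[0x0b+3] := {0x04,0xcf,0x16}
#1 dst[0x16+2] := {0x0a,0xd3}
#2 dst[0x13+4] := {0x13,0xf7,0xdf,0x2c}
#3 dst[0x00+5] := {0x04,0xcf,0x16,0x95,0x6d}
query mem[0x16]=0x2c, mem[0x02]=0x16, mem[0x00]=0x04, mem[0x1e]=0x2a

MEM[0x16,0x02,0x00,0x1e] = 2c 16 04 2a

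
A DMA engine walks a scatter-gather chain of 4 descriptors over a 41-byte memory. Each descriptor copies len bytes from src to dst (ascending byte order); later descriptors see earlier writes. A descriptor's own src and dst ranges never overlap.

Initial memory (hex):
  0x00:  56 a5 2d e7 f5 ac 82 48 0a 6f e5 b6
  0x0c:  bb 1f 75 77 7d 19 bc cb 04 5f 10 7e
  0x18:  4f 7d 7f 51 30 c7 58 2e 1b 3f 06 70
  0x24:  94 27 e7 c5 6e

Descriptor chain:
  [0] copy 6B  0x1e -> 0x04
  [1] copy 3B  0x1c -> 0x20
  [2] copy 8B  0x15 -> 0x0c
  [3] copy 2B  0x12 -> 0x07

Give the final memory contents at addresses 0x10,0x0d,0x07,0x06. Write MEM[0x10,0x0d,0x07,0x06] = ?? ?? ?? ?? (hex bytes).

MEM[0x10,0x0d,0x07,0x06] = 7d 10 51 1b

  after D0: wrote 6B at 0x04 = 582e1b3f0670
  after D1: wrote 3B at 0x20 = 30c758
  after D2: wrote 8B at 0x0c = 5f107e4f7d7f5130
  after D3: wrote 2B at 0x07 = 5130
query mem[0x10]=0x7d, mem[0x0d]=0x10, mem[0x07]=0x51, mem[0x06]=0x1b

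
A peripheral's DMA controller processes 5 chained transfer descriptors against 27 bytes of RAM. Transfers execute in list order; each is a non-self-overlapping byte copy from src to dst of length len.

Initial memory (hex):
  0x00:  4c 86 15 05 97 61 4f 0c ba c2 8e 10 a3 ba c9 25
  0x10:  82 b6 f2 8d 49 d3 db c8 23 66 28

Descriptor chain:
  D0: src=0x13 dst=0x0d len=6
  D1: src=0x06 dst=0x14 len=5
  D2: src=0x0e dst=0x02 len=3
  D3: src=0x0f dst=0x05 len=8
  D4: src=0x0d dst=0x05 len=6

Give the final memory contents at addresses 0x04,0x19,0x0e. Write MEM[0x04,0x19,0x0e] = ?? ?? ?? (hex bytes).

MEM[0x04,0x19,0x0e] = db 66 49

#0 dst[0x0d+6] := {0x8d,0x49,0xd3,0xdb,0xc8,0x23}
#1 dst[0x14+5] := {0x4f,0x0c,0xba,0xc2,0x8e}
#2 dst[0x02+3] := {0x49,0xd3,0xdb}
#3 dst[0x05+8] := {0xd3,0xdb,0xc8,0x23,0x8d,0x4f,0x0c,0xba}
#4 dst[0x05+6] := {0x8d,0x49,0xd3,0xdb,0xc8,0x23}
query mem[0x04]=0xdb, mem[0x19]=0x66, mem[0x0e]=0x49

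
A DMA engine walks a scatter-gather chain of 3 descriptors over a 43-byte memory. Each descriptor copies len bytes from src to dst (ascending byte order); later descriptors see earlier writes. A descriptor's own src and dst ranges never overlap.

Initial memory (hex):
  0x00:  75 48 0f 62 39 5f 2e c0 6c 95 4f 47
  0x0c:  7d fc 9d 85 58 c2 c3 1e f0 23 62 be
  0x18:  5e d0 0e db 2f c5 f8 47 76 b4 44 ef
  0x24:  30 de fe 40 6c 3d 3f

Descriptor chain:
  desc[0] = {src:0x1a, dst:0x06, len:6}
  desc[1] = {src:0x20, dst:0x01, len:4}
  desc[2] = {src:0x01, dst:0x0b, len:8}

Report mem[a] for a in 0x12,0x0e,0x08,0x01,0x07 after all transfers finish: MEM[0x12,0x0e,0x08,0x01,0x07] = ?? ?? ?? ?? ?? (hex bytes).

  after D0: wrote 6B at 0x06 = 0edb2fc5f847
  after D1: wrote 4B at 0x01 = 76b444ef
  after D2: wrote 8B at 0x0b = 76b444ef5f0edb2f
query mem[0x12]=0x2f, mem[0x0e]=0xef, mem[0x08]=0x2f, mem[0x01]=0x76, mem[0x07]=0xdb

MEM[0x12,0x0e,0x08,0x01,0x07] = 2f ef 2f 76 db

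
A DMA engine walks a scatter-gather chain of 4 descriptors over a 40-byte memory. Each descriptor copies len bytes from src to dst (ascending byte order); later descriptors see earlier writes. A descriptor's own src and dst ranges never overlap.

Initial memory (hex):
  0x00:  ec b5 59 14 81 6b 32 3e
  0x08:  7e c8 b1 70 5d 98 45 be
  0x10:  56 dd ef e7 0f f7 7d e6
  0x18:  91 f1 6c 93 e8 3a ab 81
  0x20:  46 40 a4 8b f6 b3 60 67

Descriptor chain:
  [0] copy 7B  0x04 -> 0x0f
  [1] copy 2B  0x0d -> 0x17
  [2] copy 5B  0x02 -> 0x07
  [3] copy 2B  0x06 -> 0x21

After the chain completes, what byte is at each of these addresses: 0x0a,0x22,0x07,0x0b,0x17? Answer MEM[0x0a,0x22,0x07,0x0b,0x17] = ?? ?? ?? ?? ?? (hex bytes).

MEM[0x0a,0x22,0x07,0x0b,0x17] = 6b 59 59 32 98

D0: mem[0x0f..0x15] <- [81 6b 32 3e 7e c8 b1]
D1: mem[0x17..0x18] <- [98 45]
D2: mem[0x07..0x0b] <- [59 14 81 6b 32]
D3: mem[0x21..0x22] <- [32 59]
query mem[0x0a]=0x6b, mem[0x22]=0x59, mem[0x07]=0x59, mem[0x0b]=0x32, mem[0x17]=0x98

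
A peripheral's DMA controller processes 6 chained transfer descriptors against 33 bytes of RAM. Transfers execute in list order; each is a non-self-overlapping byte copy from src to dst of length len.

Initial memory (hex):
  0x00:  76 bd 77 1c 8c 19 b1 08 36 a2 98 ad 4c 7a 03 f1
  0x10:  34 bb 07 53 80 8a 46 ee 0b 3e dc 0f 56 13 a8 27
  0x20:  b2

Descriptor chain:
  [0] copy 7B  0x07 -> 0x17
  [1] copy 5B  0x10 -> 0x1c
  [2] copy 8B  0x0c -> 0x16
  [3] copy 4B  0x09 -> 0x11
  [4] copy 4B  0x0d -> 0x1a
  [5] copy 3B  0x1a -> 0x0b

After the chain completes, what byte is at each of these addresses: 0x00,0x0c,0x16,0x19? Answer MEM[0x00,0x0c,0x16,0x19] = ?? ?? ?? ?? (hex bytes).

MEM[0x00,0x0c,0x16,0x19] = 76 03 4c f1

  after D0: wrote 7B at 0x17 = 0836a298ad4c7a
  after D1: wrote 5B at 0x1c = 34bb075380
  after D2: wrote 8B at 0x16 = 4c7a03f134bb0753
  after D3: wrote 4B at 0x11 = a298ad4c
  after D4: wrote 4B at 0x1a = 7a03f134
  after D5: wrote 3B at 0x0b = 7a03f1
query mem[0x00]=0x76, mem[0x0c]=0x03, mem[0x16]=0x4c, mem[0x19]=0xf1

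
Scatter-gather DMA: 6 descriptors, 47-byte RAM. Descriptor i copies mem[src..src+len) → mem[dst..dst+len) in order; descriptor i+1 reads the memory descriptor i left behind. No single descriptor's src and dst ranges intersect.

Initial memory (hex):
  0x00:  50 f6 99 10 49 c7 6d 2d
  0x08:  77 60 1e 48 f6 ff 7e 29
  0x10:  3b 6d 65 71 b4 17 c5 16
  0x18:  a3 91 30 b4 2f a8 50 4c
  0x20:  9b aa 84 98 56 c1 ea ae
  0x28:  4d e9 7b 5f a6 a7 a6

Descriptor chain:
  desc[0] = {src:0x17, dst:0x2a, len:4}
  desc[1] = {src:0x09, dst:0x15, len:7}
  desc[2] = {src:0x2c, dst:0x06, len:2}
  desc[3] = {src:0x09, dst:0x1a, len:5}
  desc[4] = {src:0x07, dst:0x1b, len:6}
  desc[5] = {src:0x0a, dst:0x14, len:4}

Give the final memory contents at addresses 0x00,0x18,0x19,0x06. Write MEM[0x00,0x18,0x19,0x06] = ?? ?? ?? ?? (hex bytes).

  after D0: wrote 4B at 0x2a = 16a39130
  after D1: wrote 7B at 0x15 = 601e48f6ff7e29
  after D2: wrote 2B at 0x06 = 9130
  after D3: wrote 5B at 0x1a = 601e48f6ff
  after D4: wrote 6B at 0x1b = 3077601e48f6
  after D5: wrote 4B at 0x14 = 1e48f6ff
query mem[0x00]=0x50, mem[0x18]=0xf6, mem[0x19]=0xff, mem[0x06]=0x91

MEM[0x00,0x18,0x19,0x06] = 50 f6 ff 91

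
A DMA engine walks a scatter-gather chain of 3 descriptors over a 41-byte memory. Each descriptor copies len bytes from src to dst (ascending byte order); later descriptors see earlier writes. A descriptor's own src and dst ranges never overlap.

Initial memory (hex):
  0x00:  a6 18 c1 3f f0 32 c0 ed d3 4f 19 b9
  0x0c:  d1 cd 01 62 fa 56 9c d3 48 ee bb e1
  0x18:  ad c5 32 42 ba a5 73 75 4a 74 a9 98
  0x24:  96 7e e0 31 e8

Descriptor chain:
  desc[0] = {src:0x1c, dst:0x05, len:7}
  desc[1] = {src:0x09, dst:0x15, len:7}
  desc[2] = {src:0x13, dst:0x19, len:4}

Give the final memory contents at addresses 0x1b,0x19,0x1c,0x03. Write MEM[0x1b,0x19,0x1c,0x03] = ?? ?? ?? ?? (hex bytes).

MEM[0x1b,0x19,0x1c,0x03] = 4a d3 74 3f

  after D0: wrote 7B at 0x05 = baa573754a74a9
  after D1: wrote 7B at 0x15 = 4a74a9d1cd0162
  after D2: wrote 4B at 0x19 = d3484a74
query mem[0x1b]=0x4a, mem[0x19]=0xd3, mem[0x1c]=0x74, mem[0x03]=0x3f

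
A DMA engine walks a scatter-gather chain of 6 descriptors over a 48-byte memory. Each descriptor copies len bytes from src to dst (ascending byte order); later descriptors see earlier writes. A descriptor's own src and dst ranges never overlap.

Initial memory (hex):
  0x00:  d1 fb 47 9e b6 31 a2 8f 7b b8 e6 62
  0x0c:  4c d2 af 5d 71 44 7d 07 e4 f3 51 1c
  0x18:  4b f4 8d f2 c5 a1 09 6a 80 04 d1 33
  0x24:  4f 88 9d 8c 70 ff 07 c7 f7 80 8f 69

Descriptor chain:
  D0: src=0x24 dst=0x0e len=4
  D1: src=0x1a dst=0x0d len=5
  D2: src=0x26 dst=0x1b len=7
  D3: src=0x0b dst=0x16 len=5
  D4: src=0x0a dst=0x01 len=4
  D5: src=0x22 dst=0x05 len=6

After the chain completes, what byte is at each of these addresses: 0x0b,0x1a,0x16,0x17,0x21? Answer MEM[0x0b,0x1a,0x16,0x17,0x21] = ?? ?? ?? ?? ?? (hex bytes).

#0 dst[0x0e+4] := {0x4f,0x88,0x9d,0x8c}
#1 dst[0x0d+5] := {0x8d,0xf2,0xc5,0xa1,0x09}
#2 dst[0x1b+7] := {0x9d,0x8c,0x70,0xff,0x07,0xc7,0xf7}
#3 dst[0x16+5] := {0x62,0x4c,0x8d,0xf2,0xc5}
#4 dst[0x01+4] := {0xe6,0x62,0x4c,0x8d}
#5 dst[0x05+6] := {0xd1,0x33,0x4f,0x88,0x9d,0x8c}
query mem[0x0b]=0x62, mem[0x1a]=0xc5, mem[0x16]=0x62, mem[0x17]=0x4c, mem[0x21]=0xf7

MEM[0x0b,0x1a,0x16,0x17,0x21] = 62 c5 62 4c f7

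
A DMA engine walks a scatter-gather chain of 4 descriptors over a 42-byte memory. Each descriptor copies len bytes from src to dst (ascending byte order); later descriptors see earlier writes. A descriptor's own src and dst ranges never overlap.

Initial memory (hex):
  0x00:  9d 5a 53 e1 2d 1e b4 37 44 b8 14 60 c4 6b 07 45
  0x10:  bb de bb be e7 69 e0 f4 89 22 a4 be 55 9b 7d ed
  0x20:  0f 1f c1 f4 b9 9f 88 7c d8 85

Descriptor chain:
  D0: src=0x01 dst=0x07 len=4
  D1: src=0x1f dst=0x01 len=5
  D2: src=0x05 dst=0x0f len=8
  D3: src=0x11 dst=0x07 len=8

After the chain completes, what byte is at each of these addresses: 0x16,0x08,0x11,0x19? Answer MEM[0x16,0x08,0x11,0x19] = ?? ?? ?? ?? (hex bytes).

D0: mem[0x07..0x0a] <- [5a 53 e1 2d]
D1: mem[0x01..0x05] <- [ed 0f 1f c1 f4]
D2: mem[0x0f..0x16] <- [f4 b4 5a 53 e1 2d 60 c4]
D3: mem[0x07..0x0e] <- [5a 53 e1 2d 60 c4 f4 89]
query mem[0x16]=0xc4, mem[0x08]=0x53, mem[0x11]=0x5a, mem[0x19]=0x22

MEM[0x16,0x08,0x11,0x19] = c4 53 5a 22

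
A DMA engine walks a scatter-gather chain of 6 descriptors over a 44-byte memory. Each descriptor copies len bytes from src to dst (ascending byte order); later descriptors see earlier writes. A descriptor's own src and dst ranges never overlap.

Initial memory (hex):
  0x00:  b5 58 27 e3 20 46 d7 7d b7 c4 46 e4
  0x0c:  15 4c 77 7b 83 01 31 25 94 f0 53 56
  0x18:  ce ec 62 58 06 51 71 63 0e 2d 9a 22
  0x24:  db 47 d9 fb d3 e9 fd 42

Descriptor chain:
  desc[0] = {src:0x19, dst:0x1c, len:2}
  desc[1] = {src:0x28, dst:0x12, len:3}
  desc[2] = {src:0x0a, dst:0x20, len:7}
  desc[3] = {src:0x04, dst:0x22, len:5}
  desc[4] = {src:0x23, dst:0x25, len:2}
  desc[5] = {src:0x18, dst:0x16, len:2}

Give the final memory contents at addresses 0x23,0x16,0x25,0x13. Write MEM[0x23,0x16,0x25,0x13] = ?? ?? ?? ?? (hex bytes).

MEM[0x23,0x16,0x25,0x13] = 46 ce 46 e9

#0 dst[0x1c+2] := {0xec,0x62}
#1 dst[0x12+3] := {0xd3,0xe9,0xfd}
#2 dst[0x20+7] := {0x46,0xe4,0x15,0x4c,0x77,0x7b,0x83}
#3 dst[0x22+5] := {0x20,0x46,0xd7,0x7d,0xb7}
#4 dst[0x25+2] := {0x46,0xd7}
#5 dst[0x16+2] := {0xce,0xec}
query mem[0x23]=0x46, mem[0x16]=0xce, mem[0x25]=0x46, mem[0x13]=0xe9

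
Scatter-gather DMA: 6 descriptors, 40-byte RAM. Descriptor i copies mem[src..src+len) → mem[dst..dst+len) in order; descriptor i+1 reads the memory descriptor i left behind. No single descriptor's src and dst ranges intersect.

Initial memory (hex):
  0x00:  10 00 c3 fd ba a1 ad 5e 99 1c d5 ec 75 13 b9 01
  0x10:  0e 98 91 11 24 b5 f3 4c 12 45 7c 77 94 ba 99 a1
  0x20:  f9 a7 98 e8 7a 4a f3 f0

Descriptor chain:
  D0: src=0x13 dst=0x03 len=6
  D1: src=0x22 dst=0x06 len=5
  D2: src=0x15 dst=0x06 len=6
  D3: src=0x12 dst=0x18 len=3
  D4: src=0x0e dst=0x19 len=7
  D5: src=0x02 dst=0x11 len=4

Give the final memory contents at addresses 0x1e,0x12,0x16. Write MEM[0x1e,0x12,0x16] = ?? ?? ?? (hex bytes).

MEM[0x1e,0x12,0x16] = 11 11 f3

D0: mem[0x03..0x08] <- [11 24 b5 f3 4c 12]
D1: mem[0x06..0x0a] <- [98 e8 7a 4a f3]
D2: mem[0x06..0x0b] <- [b5 f3 4c 12 45 7c]
D3: mem[0x18..0x1a] <- [91 11 24]
D4: mem[0x19..0x1f] <- [b9 01 0e 98 91 11 24]
D5: mem[0x11..0x14] <- [c3 11 24 b5]
query mem[0x1e]=0x11, mem[0x12]=0x11, mem[0x16]=0xf3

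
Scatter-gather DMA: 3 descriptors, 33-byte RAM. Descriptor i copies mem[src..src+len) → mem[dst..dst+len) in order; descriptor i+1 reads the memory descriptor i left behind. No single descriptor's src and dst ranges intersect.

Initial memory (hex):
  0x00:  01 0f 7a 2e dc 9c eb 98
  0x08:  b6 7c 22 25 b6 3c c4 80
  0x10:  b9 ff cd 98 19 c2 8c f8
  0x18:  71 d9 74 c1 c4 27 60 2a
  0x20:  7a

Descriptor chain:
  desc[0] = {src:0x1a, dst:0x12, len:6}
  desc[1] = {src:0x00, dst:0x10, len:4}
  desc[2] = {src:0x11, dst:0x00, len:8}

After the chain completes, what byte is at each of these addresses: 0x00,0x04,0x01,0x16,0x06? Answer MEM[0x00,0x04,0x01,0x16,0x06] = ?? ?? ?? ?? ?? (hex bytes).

MEM[0x00,0x04,0x01,0x16,0x06] = 0f 27 7a 60 2a

[0] 0x1a->0x12 len=6 : 74 c1 c4 27 60 2a
[1] 0x00->0x10 len=4 : 01 0f 7a 2e
[2] 0x11->0x00 len=8 : 0f 7a 2e c4 27 60 2a 71
query mem[0x00]=0x0f, mem[0x04]=0x27, mem[0x01]=0x7a, mem[0x16]=0x60, mem[0x06]=0x2a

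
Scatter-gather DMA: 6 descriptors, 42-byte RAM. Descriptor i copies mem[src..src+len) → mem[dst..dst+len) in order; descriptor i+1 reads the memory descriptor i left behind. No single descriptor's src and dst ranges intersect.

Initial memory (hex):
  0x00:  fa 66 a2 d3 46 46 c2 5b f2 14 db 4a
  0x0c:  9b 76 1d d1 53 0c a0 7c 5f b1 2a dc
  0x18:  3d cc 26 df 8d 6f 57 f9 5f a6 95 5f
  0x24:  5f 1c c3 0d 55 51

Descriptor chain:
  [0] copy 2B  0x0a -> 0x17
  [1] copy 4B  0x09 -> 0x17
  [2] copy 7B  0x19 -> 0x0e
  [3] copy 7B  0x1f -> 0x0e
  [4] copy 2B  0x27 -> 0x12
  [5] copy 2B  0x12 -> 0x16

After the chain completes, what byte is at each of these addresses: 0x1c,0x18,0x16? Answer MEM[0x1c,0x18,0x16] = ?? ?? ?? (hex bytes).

MEM[0x1c,0x18,0x16] = 8d db 0d

[0] 0x0a->0x17 len=2 : db 4a
[1] 0x09->0x17 len=4 : 14 db 4a 9b
[2] 0x19->0x0e len=7 : 4a 9b df 8d 6f 57 f9
[3] 0x1f->0x0e len=7 : f9 5f a6 95 5f 5f 1c
[4] 0x27->0x12 len=2 : 0d 55
[5] 0x12->0x16 len=2 : 0d 55
query mem[0x1c]=0x8d, mem[0x18]=0xdb, mem[0x16]=0x0d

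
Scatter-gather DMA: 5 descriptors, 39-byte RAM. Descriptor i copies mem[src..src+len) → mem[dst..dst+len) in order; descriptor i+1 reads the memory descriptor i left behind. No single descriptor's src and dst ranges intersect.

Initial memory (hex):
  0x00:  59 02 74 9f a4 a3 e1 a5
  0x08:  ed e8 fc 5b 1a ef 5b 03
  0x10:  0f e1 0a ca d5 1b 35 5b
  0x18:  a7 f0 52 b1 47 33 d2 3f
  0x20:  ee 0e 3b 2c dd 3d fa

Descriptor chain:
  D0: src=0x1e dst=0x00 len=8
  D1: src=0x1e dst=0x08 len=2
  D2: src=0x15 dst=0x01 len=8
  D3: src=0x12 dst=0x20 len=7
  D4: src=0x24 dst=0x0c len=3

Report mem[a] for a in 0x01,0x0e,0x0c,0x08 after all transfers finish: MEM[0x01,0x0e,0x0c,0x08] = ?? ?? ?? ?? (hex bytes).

MEM[0x01,0x0e,0x0c,0x08] = 1b a7 35 47

D0: mem[0x00..0x07] <- [d2 3f ee 0e 3b 2c dd 3d]
D1: mem[0x08..0x09] <- [d2 3f]
D2: mem[0x01..0x08] <- [1b 35 5b a7 f0 52 b1 47]
D3: mem[0x20..0x26] <- [0a ca d5 1b 35 5b a7]
D4: mem[0x0c..0x0e] <- [35 5b a7]
query mem[0x01]=0x1b, mem[0x0e]=0xa7, mem[0x0c]=0x35, mem[0x08]=0x47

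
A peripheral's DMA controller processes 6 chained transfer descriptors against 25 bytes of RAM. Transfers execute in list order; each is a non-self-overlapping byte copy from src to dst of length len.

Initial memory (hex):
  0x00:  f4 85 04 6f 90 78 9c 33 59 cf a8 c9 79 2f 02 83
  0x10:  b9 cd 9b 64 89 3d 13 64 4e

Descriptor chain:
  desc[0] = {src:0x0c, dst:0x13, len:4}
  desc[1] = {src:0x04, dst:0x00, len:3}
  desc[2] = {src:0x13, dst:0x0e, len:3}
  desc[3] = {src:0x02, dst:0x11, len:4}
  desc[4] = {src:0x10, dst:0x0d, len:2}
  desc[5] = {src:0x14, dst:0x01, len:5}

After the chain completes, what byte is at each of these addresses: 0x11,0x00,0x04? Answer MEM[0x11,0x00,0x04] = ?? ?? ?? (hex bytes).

MEM[0x11,0x00,0x04] = 9c 90 64

#0 dst[0x13+4] := {0x79,0x2f,0x02,0x83}
#1 dst[0x00+3] := {0x90,0x78,0x9c}
#2 dst[0x0e+3] := {0x79,0x2f,0x02}
#3 dst[0x11+4] := {0x9c,0x6f,0x90,0x78}
#4 dst[0x0d+2] := {0x02,0x9c}
#5 dst[0x01+5] := {0x78,0x02,0x83,0x64,0x4e}
query mem[0x11]=0x9c, mem[0x00]=0x90, mem[0x04]=0x64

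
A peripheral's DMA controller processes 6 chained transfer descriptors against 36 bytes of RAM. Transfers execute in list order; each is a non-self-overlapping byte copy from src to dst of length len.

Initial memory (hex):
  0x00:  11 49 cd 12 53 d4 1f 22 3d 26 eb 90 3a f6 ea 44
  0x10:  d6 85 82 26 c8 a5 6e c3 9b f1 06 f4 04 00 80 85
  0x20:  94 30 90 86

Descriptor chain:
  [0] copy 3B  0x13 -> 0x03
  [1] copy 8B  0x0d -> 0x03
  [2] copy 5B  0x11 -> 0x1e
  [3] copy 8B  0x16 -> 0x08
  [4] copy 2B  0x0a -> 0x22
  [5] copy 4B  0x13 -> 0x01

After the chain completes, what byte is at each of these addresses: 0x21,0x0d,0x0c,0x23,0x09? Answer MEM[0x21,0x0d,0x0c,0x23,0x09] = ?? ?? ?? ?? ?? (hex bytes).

MEM[0x21,0x0d,0x0c,0x23,0x09] = c8 f4 06 f1 c3

  after D0: wrote 3B at 0x03 = 26c8a5
  after D1: wrote 8B at 0x03 = f6ea44d6858226c8
  after D2: wrote 5B at 0x1e = 858226c8a5
  after D3: wrote 8B at 0x08 = 6ec39bf106f40400
  after D4: wrote 2B at 0x22 = 9bf1
  after D5: wrote 4B at 0x01 = 26c8a56e
query mem[0x21]=0xc8, mem[0x0d]=0xf4, mem[0x0c]=0x06, mem[0x23]=0xf1, mem[0x09]=0xc3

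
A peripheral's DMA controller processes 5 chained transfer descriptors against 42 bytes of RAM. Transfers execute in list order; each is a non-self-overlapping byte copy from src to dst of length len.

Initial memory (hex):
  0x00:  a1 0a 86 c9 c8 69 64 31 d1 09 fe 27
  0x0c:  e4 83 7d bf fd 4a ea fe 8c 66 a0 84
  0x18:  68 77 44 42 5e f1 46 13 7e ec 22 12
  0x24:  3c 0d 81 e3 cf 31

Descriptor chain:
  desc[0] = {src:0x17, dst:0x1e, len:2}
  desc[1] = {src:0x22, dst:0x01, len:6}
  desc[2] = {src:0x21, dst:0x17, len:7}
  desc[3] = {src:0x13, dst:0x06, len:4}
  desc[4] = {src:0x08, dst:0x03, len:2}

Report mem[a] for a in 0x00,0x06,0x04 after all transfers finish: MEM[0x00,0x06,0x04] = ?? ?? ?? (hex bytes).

MEM[0x00,0x06,0x04] = a1 fe a0

  after D0: wrote 2B at 0x1e = 8468
  after D1: wrote 6B at 0x01 = 22123c0d81e3
  after D2: wrote 7B at 0x17 = ec22123c0d81e3
  after D3: wrote 4B at 0x06 = fe8c66a0
  after D4: wrote 2B at 0x03 = 66a0
query mem[0x00]=0xa1, mem[0x06]=0xfe, mem[0x04]=0xa0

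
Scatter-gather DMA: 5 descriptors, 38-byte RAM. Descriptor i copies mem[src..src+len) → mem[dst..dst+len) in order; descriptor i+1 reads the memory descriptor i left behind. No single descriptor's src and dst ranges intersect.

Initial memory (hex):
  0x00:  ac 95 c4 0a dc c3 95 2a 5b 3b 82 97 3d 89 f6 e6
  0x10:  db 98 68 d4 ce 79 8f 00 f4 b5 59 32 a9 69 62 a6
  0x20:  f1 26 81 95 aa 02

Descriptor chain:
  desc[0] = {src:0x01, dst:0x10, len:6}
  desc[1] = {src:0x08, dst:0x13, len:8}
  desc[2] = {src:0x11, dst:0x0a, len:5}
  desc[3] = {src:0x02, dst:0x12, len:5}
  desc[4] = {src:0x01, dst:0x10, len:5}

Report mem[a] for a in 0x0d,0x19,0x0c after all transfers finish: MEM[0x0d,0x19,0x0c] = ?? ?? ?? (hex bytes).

MEM[0x0d,0x19,0x0c] = 3b f6 5b

D0: mem[0x10..0x15] <- [95 c4 0a dc c3 95]
D1: mem[0x13..0x1a] <- [5b 3b 82 97 3d 89 f6 e6]
D2: mem[0x0a..0x0e] <- [c4 0a 5b 3b 82]
D3: mem[0x12..0x16] <- [c4 0a dc c3 95]
D4: mem[0x10..0x14] <- [95 c4 0a dc c3]
query mem[0x0d]=0x3b, mem[0x19]=0xf6, mem[0x0c]=0x5b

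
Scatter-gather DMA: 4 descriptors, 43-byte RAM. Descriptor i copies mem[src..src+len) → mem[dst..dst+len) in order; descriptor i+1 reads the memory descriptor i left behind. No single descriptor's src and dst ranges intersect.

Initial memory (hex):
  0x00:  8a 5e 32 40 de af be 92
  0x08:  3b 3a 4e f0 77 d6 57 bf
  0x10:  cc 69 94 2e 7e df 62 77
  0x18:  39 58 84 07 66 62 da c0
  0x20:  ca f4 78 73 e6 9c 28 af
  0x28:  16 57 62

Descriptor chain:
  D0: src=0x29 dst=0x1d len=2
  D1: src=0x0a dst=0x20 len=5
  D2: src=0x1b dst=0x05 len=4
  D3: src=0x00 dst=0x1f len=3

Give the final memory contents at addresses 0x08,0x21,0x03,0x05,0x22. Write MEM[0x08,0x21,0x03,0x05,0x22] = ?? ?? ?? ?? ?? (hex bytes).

MEM[0x08,0x21,0x03,0x05,0x22] = 62 32 40 07 77

D0: mem[0x1d..0x1e] <- [57 62]
D1: mem[0x20..0x24] <- [4e f0 77 d6 57]
D2: mem[0x05..0x08] <- [07 66 57 62]
D3: mem[0x1f..0x21] <- [8a 5e 32]
query mem[0x08]=0x62, mem[0x21]=0x32, mem[0x03]=0x40, mem[0x05]=0x07, mem[0x22]=0x77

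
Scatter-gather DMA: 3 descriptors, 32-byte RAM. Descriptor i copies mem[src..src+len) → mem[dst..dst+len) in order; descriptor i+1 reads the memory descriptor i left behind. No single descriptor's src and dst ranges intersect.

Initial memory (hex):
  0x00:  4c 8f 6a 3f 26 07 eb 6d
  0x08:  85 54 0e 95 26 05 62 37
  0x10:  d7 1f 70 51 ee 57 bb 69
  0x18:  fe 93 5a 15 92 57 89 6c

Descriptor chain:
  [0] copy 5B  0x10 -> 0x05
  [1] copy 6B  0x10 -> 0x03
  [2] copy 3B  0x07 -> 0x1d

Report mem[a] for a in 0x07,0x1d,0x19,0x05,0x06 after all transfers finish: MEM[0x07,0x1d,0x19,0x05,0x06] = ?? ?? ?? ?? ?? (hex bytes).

#0 dst[0x05+5] := {0xd7,0x1f,0x70,0x51,0xee}
#1 dst[0x03+6] := {0xd7,0x1f,0x70,0x51,0xee,0x57}
#2 dst[0x1d+3] := {0xee,0x57,0xee}
query mem[0x07]=0xee, mem[0x1d]=0xee, mem[0x19]=0x93, mem[0x05]=0x70, mem[0x06]=0x51

MEM[0x07,0x1d,0x19,0x05,0x06] = ee ee 93 70 51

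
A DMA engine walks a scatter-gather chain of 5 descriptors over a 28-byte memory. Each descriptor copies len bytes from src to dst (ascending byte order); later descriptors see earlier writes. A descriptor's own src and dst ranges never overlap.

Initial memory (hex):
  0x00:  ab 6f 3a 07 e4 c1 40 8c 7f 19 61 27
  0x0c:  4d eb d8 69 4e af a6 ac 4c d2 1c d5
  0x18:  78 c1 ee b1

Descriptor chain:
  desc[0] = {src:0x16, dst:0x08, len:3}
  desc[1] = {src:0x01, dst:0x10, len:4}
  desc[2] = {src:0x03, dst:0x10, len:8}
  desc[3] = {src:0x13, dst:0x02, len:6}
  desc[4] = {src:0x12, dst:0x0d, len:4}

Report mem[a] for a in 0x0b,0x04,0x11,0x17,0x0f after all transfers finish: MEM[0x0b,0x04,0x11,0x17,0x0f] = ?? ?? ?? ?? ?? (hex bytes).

MEM[0x0b,0x04,0x11,0x17,0x0f] = 27 1c e4 78 8c

D0: mem[0x08..0x0a] <- [1c d5 78]
D1: mem[0x10..0x13] <- [6f 3a 07 e4]
D2: mem[0x10..0x17] <- [07 e4 c1 40 8c 1c d5 78]
D3: mem[0x02..0x07] <- [40 8c 1c d5 78 78]
D4: mem[0x0d..0x10] <- [c1 40 8c 1c]
query mem[0x0b]=0x27, mem[0x04]=0x1c, mem[0x11]=0xe4, mem[0x17]=0x78, mem[0x0f]=0x8c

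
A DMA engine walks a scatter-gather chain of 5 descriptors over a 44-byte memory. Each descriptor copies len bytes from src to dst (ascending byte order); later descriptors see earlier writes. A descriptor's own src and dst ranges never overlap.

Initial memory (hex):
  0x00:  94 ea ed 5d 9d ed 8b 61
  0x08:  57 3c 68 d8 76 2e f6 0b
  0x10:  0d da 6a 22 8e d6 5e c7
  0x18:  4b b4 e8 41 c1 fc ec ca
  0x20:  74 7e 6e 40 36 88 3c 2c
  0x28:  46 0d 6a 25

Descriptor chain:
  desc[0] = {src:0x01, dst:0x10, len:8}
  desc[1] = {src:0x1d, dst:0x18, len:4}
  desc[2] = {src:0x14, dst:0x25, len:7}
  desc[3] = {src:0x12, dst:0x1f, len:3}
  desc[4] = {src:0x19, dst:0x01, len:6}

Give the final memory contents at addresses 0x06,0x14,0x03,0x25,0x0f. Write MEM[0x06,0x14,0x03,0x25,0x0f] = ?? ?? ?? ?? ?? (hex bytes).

MEM[0x06,0x14,0x03,0x25,0x0f] = ec ed 74 ed 0b

D0: mem[0x10..0x17] <- [ea ed 5d 9d ed 8b 61 57]
D1: mem[0x18..0x1b] <- [fc ec ca 74]
D2: mem[0x25..0x2b] <- [ed 8b 61 57 fc ec ca]
D3: mem[0x1f..0x21] <- [5d 9d ed]
D4: mem[0x01..0x06] <- [ec ca 74 c1 fc ec]
query mem[0x06]=0xec, mem[0x14]=0xed, mem[0x03]=0x74, mem[0x25]=0xed, mem[0x0f]=0x0b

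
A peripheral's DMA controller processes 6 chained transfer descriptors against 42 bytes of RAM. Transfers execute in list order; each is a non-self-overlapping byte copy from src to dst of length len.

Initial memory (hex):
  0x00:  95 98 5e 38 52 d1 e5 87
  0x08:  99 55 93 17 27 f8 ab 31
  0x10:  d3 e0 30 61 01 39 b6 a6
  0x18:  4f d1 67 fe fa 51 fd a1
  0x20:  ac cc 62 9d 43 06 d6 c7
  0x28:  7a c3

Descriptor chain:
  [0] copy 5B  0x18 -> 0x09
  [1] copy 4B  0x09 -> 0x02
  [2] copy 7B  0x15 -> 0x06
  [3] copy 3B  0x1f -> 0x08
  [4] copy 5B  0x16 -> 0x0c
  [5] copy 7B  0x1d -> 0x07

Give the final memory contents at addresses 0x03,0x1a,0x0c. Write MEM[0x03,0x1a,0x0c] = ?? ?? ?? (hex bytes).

MEM[0x03,0x1a,0x0c] = d1 67 62

#0 dst[0x09+5] := {0x4f,0xd1,0x67,0xfe,0xfa}
#1 dst[0x02+4] := {0x4f,0xd1,0x67,0xfe}
#2 dst[0x06+7] := {0x39,0xb6,0xa6,0x4f,0xd1,0x67,0xfe}
#3 dst[0x08+3] := {0xa1,0xac,0xcc}
#4 dst[0x0c+5] := {0xb6,0xa6,0x4f,0xd1,0x67}
#5 dst[0x07+7] := {0x51,0xfd,0xa1,0xac,0xcc,0x62,0x9d}
query mem[0x03]=0xd1, mem[0x1a]=0x67, mem[0x0c]=0x62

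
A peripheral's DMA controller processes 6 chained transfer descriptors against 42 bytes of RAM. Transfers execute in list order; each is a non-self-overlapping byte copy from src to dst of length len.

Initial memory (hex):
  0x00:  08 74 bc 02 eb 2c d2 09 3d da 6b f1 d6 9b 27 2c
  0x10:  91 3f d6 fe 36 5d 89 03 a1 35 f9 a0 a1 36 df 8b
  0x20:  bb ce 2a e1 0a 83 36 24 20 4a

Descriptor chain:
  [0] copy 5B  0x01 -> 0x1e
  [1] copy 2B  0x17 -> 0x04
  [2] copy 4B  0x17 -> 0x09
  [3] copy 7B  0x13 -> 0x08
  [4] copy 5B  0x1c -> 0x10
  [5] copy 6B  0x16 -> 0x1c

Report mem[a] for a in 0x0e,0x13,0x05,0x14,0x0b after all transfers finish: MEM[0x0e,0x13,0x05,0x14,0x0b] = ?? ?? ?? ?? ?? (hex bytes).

MEM[0x0e,0x13,0x05,0x14,0x0b] = 35 bc a1 02 89

D0: mem[0x1e..0x22] <- [74 bc 02 eb 2c]
D1: mem[0x04..0x05] <- [03 a1]
D2: mem[0x09..0x0c] <- [03 a1 35 f9]
D3: mem[0x08..0x0e] <- [fe 36 5d 89 03 a1 35]
D4: mem[0x10..0x14] <- [a1 36 74 bc 02]
D5: mem[0x1c..0x21] <- [89 03 a1 35 f9 a0]
query mem[0x0e]=0x35, mem[0x13]=0xbc, mem[0x05]=0xa1, mem[0x14]=0x02, mem[0x0b]=0x89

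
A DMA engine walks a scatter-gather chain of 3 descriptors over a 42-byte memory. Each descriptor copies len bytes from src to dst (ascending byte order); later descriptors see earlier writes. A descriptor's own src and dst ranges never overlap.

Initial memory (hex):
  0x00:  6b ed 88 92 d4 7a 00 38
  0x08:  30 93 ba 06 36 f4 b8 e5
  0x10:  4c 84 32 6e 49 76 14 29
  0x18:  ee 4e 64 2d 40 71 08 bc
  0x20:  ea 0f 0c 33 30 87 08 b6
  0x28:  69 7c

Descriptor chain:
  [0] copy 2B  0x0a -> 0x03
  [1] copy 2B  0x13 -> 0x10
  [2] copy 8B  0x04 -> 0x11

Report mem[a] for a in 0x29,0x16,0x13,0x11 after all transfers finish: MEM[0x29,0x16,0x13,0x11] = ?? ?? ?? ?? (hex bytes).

MEM[0x29,0x16,0x13,0x11] = 7c 93 00 06

  after D0: wrote 2B at 0x03 = ba06
  after D1: wrote 2B at 0x10 = 6e49
  after D2: wrote 8B at 0x11 = 067a00383093ba06
query mem[0x29]=0x7c, mem[0x16]=0x93, mem[0x13]=0x00, mem[0x11]=0x06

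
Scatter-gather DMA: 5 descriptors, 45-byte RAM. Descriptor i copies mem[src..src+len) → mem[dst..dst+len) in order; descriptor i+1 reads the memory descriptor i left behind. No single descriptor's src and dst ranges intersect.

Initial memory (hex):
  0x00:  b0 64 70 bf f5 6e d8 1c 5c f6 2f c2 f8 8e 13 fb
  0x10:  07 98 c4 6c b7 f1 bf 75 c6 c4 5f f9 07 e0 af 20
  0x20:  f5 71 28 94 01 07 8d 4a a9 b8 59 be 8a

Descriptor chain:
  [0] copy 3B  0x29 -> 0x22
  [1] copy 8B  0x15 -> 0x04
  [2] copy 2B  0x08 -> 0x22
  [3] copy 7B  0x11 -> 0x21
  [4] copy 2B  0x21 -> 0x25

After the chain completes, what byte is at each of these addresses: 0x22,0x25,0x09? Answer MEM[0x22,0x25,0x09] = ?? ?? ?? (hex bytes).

MEM[0x22,0x25,0x09] = c4 98 5f

  after D0: wrote 3B at 0x22 = b859be
  after D1: wrote 8B at 0x04 = f1bf75c6c45ff907
  after D2: wrote 2B at 0x22 = c45f
  after D3: wrote 7B at 0x21 = 98c46cb7f1bf75
  after D4: wrote 2B at 0x25 = 98c4
query mem[0x22]=0xc4, mem[0x25]=0x98, mem[0x09]=0x5f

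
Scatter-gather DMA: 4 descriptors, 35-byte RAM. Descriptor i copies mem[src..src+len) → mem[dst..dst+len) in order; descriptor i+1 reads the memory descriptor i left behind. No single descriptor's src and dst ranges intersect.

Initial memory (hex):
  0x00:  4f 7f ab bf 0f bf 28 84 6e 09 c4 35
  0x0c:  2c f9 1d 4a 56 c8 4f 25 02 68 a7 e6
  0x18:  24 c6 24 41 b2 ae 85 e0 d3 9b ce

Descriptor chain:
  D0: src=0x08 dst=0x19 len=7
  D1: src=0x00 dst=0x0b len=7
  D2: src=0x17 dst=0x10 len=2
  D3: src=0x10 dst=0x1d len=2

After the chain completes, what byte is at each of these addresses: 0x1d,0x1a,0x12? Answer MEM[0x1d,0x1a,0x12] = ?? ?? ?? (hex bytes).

  after D0: wrote 7B at 0x19 = 6e09c4352cf91d
  after D1: wrote 7B at 0x0b = 4f7fabbf0fbf28
  after D2: wrote 2B at 0x10 = e624
  after D3: wrote 2B at 0x1d = e624
query mem[0x1d]=0xe6, mem[0x1a]=0x09, mem[0x12]=0x4f

MEM[0x1d,0x1a,0x12] = e6 09 4f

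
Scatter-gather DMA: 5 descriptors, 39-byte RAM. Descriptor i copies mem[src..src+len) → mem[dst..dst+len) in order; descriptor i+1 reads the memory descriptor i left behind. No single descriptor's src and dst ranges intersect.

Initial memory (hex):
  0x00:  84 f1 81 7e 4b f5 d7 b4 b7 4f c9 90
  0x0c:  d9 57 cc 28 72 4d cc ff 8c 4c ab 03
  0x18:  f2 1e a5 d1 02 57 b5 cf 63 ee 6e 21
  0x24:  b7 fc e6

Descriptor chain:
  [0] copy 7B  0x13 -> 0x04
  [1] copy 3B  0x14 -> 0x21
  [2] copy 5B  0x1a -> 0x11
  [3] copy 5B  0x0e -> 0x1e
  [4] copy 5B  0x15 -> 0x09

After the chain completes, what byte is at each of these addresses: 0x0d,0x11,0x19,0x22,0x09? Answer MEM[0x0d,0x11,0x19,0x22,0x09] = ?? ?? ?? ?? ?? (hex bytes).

  after D0: wrote 7B at 0x04 = ff8c4cab03f21e
  after D1: wrote 3B at 0x21 = 8c4cab
  after D2: wrote 5B at 0x11 = a5d10257b5
  after D3: wrote 5B at 0x1e = cc2872a5d1
  after D4: wrote 5B at 0x09 = b5ab03f21e
query mem[0x0d]=0x1e, mem[0x11]=0xa5, mem[0x19]=0x1e, mem[0x22]=0xd1, mem[0x09]=0xb5

MEM[0x0d,0x11,0x19,0x22,0x09] = 1e a5 1e d1 b5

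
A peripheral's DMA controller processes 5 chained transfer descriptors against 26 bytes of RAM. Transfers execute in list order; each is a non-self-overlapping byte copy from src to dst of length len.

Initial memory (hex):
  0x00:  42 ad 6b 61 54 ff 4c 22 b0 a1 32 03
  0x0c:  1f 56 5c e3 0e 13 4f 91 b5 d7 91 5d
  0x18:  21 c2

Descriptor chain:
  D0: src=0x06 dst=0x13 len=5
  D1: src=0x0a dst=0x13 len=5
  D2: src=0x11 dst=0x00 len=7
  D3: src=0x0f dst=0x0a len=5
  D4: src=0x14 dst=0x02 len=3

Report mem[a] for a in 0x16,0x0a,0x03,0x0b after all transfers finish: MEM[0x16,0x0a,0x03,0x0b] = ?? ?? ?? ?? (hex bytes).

[0] 0x06->0x13 len=5 : 4c 22 b0 a1 32
[1] 0x0a->0x13 len=5 : 32 03 1f 56 5c
[2] 0x11->0x00 len=7 : 13 4f 32 03 1f 56 5c
[3] 0x0f->0x0a len=5 : e3 0e 13 4f 32
[4] 0x14->0x02 len=3 : 03 1f 56
query mem[0x16]=0x56, mem[0x0a]=0xe3, mem[0x03]=0x1f, mem[0x0b]=0x0e

MEM[0x16,0x0a,0x03,0x0b] = 56 e3 1f 0e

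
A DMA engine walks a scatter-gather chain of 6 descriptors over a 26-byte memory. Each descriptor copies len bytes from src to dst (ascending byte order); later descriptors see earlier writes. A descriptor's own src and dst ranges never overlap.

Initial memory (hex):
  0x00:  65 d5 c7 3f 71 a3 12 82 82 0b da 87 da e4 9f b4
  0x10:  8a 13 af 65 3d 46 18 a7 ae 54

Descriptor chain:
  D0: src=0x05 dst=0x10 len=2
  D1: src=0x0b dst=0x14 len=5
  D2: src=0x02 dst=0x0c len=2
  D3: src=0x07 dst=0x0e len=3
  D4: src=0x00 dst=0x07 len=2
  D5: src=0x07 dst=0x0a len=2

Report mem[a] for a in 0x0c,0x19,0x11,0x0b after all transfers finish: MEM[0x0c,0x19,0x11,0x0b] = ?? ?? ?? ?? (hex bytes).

MEM[0x0c,0x19,0x11,0x0b] = c7 54 12 d5

[0] 0x05->0x10 len=2 : a3 12
[1] 0x0b->0x14 len=5 : 87 da e4 9f b4
[2] 0x02->0x0c len=2 : c7 3f
[3] 0x07->0x0e len=3 : 82 82 0b
[4] 0x00->0x07 len=2 : 65 d5
[5] 0x07->0x0a len=2 : 65 d5
query mem[0x0c]=0xc7, mem[0x19]=0x54, mem[0x11]=0x12, mem[0x0b]=0xd5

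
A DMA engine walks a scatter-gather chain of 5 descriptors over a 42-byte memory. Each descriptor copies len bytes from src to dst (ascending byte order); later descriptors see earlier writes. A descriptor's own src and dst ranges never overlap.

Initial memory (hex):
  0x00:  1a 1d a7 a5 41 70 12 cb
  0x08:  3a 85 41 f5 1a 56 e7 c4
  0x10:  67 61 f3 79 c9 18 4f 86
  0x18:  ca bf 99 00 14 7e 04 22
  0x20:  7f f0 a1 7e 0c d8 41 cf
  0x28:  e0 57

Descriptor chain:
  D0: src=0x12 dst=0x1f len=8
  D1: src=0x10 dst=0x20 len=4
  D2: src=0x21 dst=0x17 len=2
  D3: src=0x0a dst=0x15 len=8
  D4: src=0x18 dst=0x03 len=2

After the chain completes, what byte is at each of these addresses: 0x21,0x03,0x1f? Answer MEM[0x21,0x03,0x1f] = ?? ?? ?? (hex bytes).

MEM[0x21,0x03,0x1f] = 61 56 f3

D0: mem[0x1f..0x26] <- [f3 79 c9 18 4f 86 ca bf]
D1: mem[0x20..0x23] <- [67 61 f3 79]
D2: mem[0x17..0x18] <- [61 f3]
D3: mem[0x15..0x1c] <- [41 f5 1a 56 e7 c4 67 61]
D4: mem[0x03..0x04] <- [56 e7]
query mem[0x21]=0x61, mem[0x03]=0x56, mem[0x1f]=0xf3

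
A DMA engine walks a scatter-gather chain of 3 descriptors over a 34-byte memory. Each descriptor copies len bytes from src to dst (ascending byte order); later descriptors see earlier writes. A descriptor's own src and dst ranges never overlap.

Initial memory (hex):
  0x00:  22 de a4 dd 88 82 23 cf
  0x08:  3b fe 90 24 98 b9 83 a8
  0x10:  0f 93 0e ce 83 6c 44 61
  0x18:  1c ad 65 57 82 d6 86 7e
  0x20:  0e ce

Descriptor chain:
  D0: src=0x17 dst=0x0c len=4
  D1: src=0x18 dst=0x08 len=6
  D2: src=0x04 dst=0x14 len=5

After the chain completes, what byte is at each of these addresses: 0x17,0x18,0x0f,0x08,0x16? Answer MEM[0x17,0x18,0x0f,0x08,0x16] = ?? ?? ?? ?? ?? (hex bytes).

  after D0: wrote 4B at 0x0c = 611cad65
  after D1: wrote 6B at 0x08 = 1cad655782d6
  after D2: wrote 5B at 0x14 = 888223cf1c
query mem[0x17]=0xcf, mem[0x18]=0x1c, mem[0x0f]=0x65, mem[0x08]=0x1c, mem[0x16]=0x23

MEM[0x17,0x18,0x0f,0x08,0x16] = cf 1c 65 1c 23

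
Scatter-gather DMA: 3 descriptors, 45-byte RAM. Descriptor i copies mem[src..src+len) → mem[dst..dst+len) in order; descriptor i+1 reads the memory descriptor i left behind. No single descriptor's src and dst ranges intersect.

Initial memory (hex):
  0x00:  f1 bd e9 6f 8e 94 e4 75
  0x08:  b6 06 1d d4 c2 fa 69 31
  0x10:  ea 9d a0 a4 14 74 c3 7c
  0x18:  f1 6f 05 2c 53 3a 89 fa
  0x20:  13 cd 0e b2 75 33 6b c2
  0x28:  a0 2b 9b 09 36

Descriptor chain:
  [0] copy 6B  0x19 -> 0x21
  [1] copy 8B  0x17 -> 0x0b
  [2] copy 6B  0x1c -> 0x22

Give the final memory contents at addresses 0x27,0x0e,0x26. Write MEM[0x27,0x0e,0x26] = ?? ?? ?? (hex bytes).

MEM[0x27,0x0e,0x26] = 6f 05 13

D0: mem[0x21..0x26] <- [6f 05 2c 53 3a 89]
D1: mem[0x0b..0x12] <- [7c f1 6f 05 2c 53 3a 89]
D2: mem[0x22..0x27] <- [53 3a 89 fa 13 6f]
query mem[0x27]=0x6f, mem[0x0e]=0x05, mem[0x26]=0x13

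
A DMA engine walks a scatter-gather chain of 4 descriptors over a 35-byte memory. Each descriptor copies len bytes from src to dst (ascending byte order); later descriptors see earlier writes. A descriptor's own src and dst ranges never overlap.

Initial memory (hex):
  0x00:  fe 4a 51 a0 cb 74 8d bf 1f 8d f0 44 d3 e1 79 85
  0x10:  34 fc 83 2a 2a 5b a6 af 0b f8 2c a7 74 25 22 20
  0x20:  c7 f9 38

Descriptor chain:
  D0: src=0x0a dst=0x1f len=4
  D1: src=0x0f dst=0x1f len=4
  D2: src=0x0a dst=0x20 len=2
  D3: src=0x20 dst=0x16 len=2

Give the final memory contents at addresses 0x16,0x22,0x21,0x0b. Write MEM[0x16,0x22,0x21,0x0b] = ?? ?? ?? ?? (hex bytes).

MEM[0x16,0x22,0x21,0x0b] = f0 83 44 44

[0] 0x0a->0x1f len=4 : f0 44 d3 e1
[1] 0x0f->0x1f len=4 : 85 34 fc 83
[2] 0x0a->0x20 len=2 : f0 44
[3] 0x20->0x16 len=2 : f0 44
query mem[0x16]=0xf0, mem[0x22]=0x83, mem[0x21]=0x44, mem[0x0b]=0x44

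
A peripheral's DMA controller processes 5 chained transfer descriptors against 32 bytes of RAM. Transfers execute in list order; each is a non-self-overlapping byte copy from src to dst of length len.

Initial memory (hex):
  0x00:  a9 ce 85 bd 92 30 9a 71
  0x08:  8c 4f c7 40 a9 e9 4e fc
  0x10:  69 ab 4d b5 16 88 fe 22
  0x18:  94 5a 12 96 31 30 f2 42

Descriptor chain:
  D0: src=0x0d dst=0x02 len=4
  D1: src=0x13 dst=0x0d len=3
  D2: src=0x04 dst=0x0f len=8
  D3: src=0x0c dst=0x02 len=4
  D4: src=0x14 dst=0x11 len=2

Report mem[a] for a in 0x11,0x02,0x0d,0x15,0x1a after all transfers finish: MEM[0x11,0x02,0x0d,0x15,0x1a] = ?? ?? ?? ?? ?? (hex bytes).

MEM[0x11,0x02,0x0d,0x15,0x1a] = 4f a9 b5 c7 12

#0 dst[0x02+4] := {0xe9,0x4e,0xfc,0x69}
#1 dst[0x0d+3] := {0xb5,0x16,0x88}
#2 dst[0x0f+8] := {0xfc,0x69,0x9a,0x71,0x8c,0x4f,0xc7,0x40}
#3 dst[0x02+4] := {0xa9,0xb5,0x16,0xfc}
#4 dst[0x11+2] := {0x4f,0xc7}
query mem[0x11]=0x4f, mem[0x02]=0xa9, mem[0x0d]=0xb5, mem[0x15]=0xc7, mem[0x1a]=0x12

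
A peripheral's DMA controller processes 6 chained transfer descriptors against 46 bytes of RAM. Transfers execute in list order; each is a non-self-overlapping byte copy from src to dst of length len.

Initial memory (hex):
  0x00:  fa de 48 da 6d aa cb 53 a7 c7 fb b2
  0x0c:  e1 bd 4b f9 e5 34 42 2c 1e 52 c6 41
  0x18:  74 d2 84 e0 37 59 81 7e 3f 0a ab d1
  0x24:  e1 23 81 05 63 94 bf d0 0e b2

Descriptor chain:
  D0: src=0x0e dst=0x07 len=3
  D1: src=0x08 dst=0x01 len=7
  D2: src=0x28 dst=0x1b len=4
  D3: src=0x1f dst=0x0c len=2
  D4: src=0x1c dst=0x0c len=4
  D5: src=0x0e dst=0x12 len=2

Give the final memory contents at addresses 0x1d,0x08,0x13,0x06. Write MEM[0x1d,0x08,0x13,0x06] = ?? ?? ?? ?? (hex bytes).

D0: mem[0x07..0x09] <- [4b f9 e5]
D1: mem[0x01..0x07] <- [f9 e5 fb b2 e1 bd 4b]
D2: mem[0x1b..0x1e] <- [63 94 bf d0]
D3: mem[0x0c..0x0d] <- [7e 3f]
D4: mem[0x0c..0x0f] <- [94 bf d0 7e]
D5: mem[0x12..0x13] <- [d0 7e]
query mem[0x1d]=0xbf, mem[0x08]=0xf9, mem[0x13]=0x7e, mem[0x06]=0xbd

MEM[0x1d,0x08,0x13,0x06] = bf f9 7e bd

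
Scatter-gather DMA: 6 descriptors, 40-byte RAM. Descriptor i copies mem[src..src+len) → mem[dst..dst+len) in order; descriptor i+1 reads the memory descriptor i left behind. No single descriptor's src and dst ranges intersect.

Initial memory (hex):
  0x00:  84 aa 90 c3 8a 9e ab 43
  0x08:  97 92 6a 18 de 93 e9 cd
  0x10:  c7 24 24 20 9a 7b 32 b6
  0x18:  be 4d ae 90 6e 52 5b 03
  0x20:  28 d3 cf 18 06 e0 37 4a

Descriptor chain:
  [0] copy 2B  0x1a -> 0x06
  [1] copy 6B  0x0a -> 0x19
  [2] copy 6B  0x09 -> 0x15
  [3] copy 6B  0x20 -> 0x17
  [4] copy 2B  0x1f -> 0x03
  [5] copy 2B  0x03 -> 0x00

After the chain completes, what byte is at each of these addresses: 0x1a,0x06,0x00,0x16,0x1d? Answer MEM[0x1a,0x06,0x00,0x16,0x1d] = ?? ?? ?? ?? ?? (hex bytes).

#0 dst[0x06+2] := {0xae,0x90}
#1 dst[0x19+6] := {0x6a,0x18,0xde,0x93,0xe9,0xcd}
#2 dst[0x15+6] := {0x92,0x6a,0x18,0xde,0x93,0xe9}
#3 dst[0x17+6] := {0x28,0xd3,0xcf,0x18,0x06,0xe0}
#4 dst[0x03+2] := {0x03,0x28}
#5 dst[0x00+2] := {0x03,0x28}
query mem[0x1a]=0x18, mem[0x06]=0xae, mem[0x00]=0x03, mem[0x16]=0x6a, mem[0x1d]=0xe9

MEM[0x1a,0x06,0x00,0x16,0x1d] = 18 ae 03 6a e9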